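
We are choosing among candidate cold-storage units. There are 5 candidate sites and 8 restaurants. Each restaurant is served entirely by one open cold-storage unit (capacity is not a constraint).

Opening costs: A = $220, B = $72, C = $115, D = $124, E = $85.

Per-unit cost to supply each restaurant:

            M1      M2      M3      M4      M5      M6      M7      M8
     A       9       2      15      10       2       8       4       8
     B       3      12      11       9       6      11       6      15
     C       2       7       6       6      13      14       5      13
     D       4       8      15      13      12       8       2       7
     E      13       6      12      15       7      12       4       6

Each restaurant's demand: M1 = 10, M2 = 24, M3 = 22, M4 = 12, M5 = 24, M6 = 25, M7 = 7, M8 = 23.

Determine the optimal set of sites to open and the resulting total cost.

For any fixed open set, each restaurant goes to its cheapest open site; total = fixed + service.
{A, C}: M1→C 2·10=20, M2→A 2·24=48, M3→C 6·22=132, M4→C 6·12=72, M5→A 2·24=48, M6→A 8·25=200, M7→A 4·7=28, M8→A 8·23=184. Service 732; fixed 335; total 1067.
{A, C, E}: M1→C 2·10=20, M2→A 2·24=48, M3→C 6·22=132, M4→C 6·12=72, M5→A 2·24=48, M6→A 8·25=200, M7→A 4·7=28, M8→E 6·23=138. Service 686; fixed 420; total 1106.
{A, B, C}: service 732 + fixed 407 = 1139
{A, B, C, D, E}: service 672 + fixed 616 = 1288
No other subset beats 1067.

Open A and C; minimum total cost 1067.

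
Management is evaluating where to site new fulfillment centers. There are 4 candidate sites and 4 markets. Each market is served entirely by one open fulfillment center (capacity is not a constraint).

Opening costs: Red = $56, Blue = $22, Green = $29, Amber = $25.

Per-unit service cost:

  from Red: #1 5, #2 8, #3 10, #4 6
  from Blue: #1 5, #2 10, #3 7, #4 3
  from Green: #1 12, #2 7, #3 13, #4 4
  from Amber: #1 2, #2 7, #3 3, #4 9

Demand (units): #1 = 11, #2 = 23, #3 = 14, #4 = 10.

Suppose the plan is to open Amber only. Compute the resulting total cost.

Total cost: 340

Each market is assigned to its cheapest site among the open ones.
{Amber}: #1→Amber 2·11=22, #2→Amber 7·23=161, #3→Amber 3·14=42, #4→Amber 9·10=90. Service 315; fixed 25; total 340.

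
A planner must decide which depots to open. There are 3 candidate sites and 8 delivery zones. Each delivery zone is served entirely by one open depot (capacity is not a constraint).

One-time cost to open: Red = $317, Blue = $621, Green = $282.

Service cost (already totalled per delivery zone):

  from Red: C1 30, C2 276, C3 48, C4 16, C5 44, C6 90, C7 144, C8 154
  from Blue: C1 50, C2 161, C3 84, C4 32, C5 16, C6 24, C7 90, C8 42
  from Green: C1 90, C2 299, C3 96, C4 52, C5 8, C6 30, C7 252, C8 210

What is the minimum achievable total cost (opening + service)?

For any fixed open set, each delivery zone goes to its cheapest open site; total = fixed + service.
{Red}: C1→Red 30, C2→Red 276, C3→Red 48, C4→Red 16, C5→Red 44, C6→Red 90, C7→Red 144, C8→Red 154. Service 802; fixed 317; total 1119.
{Blue}: C1→Blue 50, C2→Blue 161, C3→Blue 84, C4→Blue 32, C5→Blue 16, C6→Blue 24, C7→Blue 90, C8→Blue 42. Service 499; fixed 621; total 1120.
{Red, Green}: service 706 + fixed 599 = 1305
{Red, Blue, Green}: service 419 + fixed 1220 = 1639
(All 7 nonempty subsets were checked; Red only is lowest.)

Minimum total cost: 1119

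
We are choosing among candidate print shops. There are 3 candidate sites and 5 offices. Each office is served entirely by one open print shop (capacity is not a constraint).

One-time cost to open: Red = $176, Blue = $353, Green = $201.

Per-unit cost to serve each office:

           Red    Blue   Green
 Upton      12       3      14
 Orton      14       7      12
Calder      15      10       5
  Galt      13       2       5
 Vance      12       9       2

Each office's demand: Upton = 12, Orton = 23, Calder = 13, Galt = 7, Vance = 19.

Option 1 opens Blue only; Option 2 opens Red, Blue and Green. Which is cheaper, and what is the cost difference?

Option 1: {Blue}: Upton→Blue 3·12=36, Orton→Blue 7·23=161, Calder→Blue 10·13=130, Galt→Blue 2·7=14, Vance→Blue 9·19=171. Service 512; fixed 353; total 865.
Option 2: {Red, Blue, Green}: Upton→Blue 3·12=36, Orton→Blue 7·23=161, Calder→Green 5·13=65, Galt→Blue 2·7=14, Vance→Green 2·19=38. Service 314; fixed 730; total 1044.
Difference: |865 − 1044| = 179.

Option 1 is cheaper by 179.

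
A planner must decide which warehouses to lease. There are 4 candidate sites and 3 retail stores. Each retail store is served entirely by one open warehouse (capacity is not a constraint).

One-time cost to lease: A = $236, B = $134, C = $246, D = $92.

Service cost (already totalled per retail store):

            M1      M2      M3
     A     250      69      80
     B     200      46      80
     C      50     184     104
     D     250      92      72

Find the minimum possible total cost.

Minimum total cost: 460

For any fixed open set, each retail store goes to its cheapest open site; total = fixed + service.
{B}: M1→B 200, M2→B 46, M3→B 80. Service 326; fixed 134; total 460.
{D}: service 414 + fixed 92 = 506
{B, D}: service 318 + fixed 226 = 544
{A, B, C, D}: M1→C 50, M2→B 46, M3→D 72. Service 168; fixed 708; total 876.
(All 15 nonempty subsets were checked; B only is lowest.)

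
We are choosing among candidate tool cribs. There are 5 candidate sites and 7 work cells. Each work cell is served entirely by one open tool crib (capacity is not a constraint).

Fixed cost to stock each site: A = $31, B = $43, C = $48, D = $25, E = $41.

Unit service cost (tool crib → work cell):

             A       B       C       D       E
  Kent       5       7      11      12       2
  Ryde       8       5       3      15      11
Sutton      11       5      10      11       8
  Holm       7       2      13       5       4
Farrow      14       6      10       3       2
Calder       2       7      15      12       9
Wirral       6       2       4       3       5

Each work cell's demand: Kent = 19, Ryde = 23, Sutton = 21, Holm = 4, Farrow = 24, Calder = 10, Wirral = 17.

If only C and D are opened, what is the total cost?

Total cost: 824

Each work cell is assigned to its cheapest site among the open ones.
{C, D}: Kent→C 11·19=209, Ryde→C 3·23=69, Sutton→C 10·21=210, Holm→D 5·4=20, Farrow→D 3·24=72, Calder→D 12·10=120, Wirral→D 3·17=51. Service 751; fixed 73; total 824.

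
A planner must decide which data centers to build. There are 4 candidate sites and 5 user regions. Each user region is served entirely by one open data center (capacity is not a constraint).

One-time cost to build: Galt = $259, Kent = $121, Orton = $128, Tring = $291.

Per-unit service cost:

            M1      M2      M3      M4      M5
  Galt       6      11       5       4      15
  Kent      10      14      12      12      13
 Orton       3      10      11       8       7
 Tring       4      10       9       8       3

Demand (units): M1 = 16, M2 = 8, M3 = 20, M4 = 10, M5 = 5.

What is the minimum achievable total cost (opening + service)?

For any fixed open set, each user region goes to its cheapest open site; total = fixed + service.
{Orton}: M1→Orton 3·16=48, M2→Orton 10·8=80, M3→Orton 11·20=220, M4→Orton 8·10=80, M5→Orton 7·5=35. Service 463; fixed 128; total 591.
{Galt}: M1→Galt 6·16=96, M2→Galt 11·8=88, M3→Galt 5·20=100, M4→Galt 4·10=40, M5→Galt 15·5=75. Service 399; fixed 259; total 658.
{Galt, Orton}: service 303 + fixed 387 = 690
{Galt, Kent, Orton, Tring}: M1→Orton 3·16=48, M2→Orton 10·8=80, M3→Galt 5·20=100, M4→Galt 4·10=40, M5→Tring 3·5=15. Service 283; fixed 799; total 1082.
No other subset beats 591.

Minimum total cost: 591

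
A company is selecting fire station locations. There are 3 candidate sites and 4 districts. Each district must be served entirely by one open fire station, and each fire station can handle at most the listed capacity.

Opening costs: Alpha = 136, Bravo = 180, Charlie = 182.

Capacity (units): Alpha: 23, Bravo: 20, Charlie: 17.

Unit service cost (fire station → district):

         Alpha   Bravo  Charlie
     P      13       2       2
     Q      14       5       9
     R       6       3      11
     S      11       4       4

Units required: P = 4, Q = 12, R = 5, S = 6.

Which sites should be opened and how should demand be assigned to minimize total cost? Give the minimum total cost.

Open {Bravo, Charlie}: P→Charlie 2·4=8, Q→Bravo 5·12=60, R→Bravo 3·5=15, S→Charlie 4·6=24.
Loads: Bravo carries 17/20, Charlie carries 10/17. Service 107; fixed 362; total 469.
Next best feasible plan costs 480.

Minimum total cost: 469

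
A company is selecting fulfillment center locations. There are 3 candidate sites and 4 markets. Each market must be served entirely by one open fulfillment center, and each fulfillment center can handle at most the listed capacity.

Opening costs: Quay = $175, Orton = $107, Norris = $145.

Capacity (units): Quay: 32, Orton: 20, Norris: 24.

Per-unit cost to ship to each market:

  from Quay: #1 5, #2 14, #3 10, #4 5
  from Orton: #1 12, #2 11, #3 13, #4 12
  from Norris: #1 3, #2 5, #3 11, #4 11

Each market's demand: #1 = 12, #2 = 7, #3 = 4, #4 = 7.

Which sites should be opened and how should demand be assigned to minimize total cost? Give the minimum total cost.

Open {Quay}: #1→Quay 5·12=60, #2→Quay 14·7=98, #3→Quay 10·4=40, #4→Quay 5·7=35.
Loads: Quay carries 30/32. Service 233; fixed 175; total 408.
Next best feasible plan costs 451.

Minimum total cost: 408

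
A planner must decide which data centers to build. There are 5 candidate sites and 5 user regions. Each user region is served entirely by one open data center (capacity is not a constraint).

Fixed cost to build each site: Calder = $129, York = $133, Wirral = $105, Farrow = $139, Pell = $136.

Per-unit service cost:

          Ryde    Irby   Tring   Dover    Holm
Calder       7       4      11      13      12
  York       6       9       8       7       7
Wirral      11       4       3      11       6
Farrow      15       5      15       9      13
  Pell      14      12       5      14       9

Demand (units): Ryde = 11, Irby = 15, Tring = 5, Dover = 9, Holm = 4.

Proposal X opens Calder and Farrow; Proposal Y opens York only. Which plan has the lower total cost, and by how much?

Proposal Y is cheaper by 124.

Proposal X: {Calder, Farrow}: Ryde→Calder 7·11=77, Irby→Calder 4·15=60, Tring→Calder 11·5=55, Dover→Farrow 9·9=81, Holm→Calder 12·4=48. Service 321; fixed 268; total 589.
Proposal Y: {York}: Ryde→York 6·11=66, Irby→York 9·15=135, Tring→York 8·5=40, Dover→York 7·9=63, Holm→York 7·4=28. Service 332; fixed 133; total 465.
Difference: |589 − 465| = 124.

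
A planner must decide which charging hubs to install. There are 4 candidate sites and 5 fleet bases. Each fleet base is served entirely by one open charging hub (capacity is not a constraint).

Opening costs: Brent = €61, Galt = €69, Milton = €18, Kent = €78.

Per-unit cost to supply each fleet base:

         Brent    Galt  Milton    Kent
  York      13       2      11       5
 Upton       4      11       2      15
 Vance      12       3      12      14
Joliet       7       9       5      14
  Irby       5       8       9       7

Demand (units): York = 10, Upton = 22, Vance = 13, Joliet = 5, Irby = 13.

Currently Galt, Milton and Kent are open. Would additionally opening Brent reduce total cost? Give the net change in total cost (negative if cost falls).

Current service cost with {Galt, Milton, Kent}: 219.
Adding Brent: each fleet base re-picks its cheapest; new service cost 193, saving 26.
Extra fixed cost: 61. Net change = 61 − 26 = 35.
(Totals: 384 → 419.)

No — net change +35 (cost rises by 35).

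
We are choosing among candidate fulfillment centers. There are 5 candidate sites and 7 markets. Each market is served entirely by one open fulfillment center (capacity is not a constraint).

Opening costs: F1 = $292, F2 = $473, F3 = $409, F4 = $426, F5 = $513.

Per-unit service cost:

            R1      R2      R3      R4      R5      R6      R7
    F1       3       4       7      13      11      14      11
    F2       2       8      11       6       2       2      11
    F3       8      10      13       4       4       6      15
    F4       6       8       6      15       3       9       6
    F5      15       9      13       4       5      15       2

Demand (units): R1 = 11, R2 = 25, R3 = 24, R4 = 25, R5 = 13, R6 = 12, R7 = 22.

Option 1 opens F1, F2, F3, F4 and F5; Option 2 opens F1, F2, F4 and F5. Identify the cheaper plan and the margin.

Option 2 is cheaper by 409.

Option 1: {F1, F2, F3, F4, F5}: R1→F2 2·11=22, R2→F1 4·25=100, R3→F4 6·24=144, R4→F3 4·25=100, R5→F2 2·13=26, R6→F2 2·12=24, R7→F5 2·22=44. Service 460; fixed 2113; total 2573.
Option 2: {F1, F2, F4, F5}: R1→F2 2·11=22, R2→F1 4·25=100, R3→F4 6·24=144, R4→F5 4·25=100, R5→F2 2·13=26, R6→F2 2·12=24, R7→F5 2·22=44. Service 460; fixed 1704; total 2164.
Difference: |2573 − 2164| = 409.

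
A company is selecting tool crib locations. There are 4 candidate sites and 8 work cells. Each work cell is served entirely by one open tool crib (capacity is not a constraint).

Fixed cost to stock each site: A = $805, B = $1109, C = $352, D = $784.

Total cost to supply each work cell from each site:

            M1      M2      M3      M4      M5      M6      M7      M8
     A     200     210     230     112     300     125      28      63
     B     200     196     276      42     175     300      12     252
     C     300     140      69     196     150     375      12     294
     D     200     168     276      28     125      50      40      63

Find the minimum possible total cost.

Minimum total cost: 1734

For any fixed open set, each work cell goes to its cheapest open site; total = fixed + service.
{D}: M1→D 200, M2→D 168, M3→D 276, M4→D 28, M5→D 125, M6→D 50, M7→D 40, M8→D 63. Service 950; fixed 784; total 1734.
{C, D}: M1→D 200, M2→C 140, M3→C 69, M4→D 28, M5→D 125, M6→D 50, M7→C 12, M8→D 63. Service 687; fixed 1136; total 1823.
{C}: service 1536 + fixed 352 = 1888
{A, B, C, D}: service 687 + fixed 3050 = 3737
No other subset beats 1734.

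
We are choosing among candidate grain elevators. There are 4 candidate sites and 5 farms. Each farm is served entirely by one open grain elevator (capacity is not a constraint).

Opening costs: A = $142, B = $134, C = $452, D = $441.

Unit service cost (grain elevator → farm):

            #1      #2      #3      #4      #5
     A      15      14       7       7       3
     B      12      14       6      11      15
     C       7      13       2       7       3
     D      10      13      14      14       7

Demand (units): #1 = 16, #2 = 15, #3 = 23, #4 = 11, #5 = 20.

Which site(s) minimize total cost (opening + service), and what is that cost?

Open A only; minimum total cost 890.

For any fixed open set, each farm goes to its cheapest open site; total = fixed + service.
{A}: #1→A 15·16=240, #2→A 14·15=210, #3→A 7·23=161, #4→A 7·11=77, #5→A 3·20=60. Service 748; fixed 142; total 890.
{C}: service 490 + fixed 452 = 942
{A, B}: service 677 + fixed 276 = 953
{A, B, C, D}: #1→C 7·16=112, #2→C 13·15=195, #3→C 2·23=46, #4→A 7·11=77, #5→A 3·20=60. Service 490; fixed 1169; total 1659.
(All 15 nonempty subsets were checked; A only is lowest.)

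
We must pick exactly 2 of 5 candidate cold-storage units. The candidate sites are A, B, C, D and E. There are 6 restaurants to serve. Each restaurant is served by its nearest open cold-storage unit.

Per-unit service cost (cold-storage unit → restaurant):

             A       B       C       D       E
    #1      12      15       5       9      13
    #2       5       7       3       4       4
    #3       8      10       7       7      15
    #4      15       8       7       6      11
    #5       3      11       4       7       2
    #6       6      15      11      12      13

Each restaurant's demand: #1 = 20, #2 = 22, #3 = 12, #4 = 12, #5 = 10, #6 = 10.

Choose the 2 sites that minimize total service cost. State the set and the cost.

With exactly 2 open, each restaurant uses its cheapest among the chosen.
{A, C}: #1→C 5·20=100, #2→C 3·22=66, #3→C 7·12=84, #4→C 7·12=84, #5→A 3·10=30, #6→A 6·10=60. Service cost 424.
{C, E}: service cost 464
{C, D}: service cost 472
Among all 10 size-2 choices, {A, C} is lowest.

Choose A and C; total service cost 424.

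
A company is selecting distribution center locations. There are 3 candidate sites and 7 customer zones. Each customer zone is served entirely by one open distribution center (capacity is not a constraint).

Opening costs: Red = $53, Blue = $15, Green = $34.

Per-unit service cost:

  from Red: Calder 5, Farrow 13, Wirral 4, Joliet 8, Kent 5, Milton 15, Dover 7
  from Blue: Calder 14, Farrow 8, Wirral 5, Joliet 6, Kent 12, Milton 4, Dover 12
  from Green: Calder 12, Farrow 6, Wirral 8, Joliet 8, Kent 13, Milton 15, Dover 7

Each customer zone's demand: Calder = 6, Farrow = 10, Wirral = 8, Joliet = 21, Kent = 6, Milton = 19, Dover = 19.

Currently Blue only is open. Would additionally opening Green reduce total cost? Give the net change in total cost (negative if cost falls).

Current service cost with {Blue}: 706.
Adding Green: each customer zone re-picks its cheapest; new service cost 579, saving 127.
Extra fixed cost: 34. Net change = 34 − 127 = -93.
(Totals: 721 → 628.)

Yes — net change −93 (cost falls by 93).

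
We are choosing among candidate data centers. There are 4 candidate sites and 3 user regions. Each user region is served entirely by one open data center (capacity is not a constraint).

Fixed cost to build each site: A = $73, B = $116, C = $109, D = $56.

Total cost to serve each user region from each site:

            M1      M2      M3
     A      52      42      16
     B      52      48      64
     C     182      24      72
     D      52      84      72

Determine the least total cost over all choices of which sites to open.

For any fixed open set, each user region goes to its cheapest open site; total = fixed + service.
{A}: M1→A 52, M2→A 42, M3→A 16. Service 110; fixed 73; total 183.
{A, D}: M1→A 52, M2→A 42, M3→A 16. Service 110; fixed 129; total 239.
{D}: service 208 + fixed 56 = 264
{A, B, C, D}: M1→A 52, M2→C 24, M3→A 16. Service 92; fixed 354; total 446.
No other subset beats 183.

Minimum total cost: 183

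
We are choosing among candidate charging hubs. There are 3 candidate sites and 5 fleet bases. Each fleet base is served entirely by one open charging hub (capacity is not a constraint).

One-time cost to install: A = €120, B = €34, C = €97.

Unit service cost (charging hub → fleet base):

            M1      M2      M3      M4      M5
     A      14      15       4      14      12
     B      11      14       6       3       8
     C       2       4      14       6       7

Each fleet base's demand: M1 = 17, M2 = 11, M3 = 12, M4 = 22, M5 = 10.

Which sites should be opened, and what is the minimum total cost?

For any fixed open set, each fleet base goes to its cheapest open site; total = fixed + service.
{B, C}: M1→C 2·17=34, M2→C 4·11=44, M3→B 6·12=72, M4→B 3·22=66, M5→C 7·10=70. Service 286; fixed 131; total 417.
{A, B, C}: M1→C 2·17=34, M2→C 4·11=44, M3→A 4·12=48, M4→B 3·22=66, M5→C 7·10=70. Service 262; fixed 251; total 513.
{A, C}: service 328 + fixed 217 = 545
{B}: service 559 + fixed 34 = 593
No other subset beats 417.

Open B and C; minimum total cost 417.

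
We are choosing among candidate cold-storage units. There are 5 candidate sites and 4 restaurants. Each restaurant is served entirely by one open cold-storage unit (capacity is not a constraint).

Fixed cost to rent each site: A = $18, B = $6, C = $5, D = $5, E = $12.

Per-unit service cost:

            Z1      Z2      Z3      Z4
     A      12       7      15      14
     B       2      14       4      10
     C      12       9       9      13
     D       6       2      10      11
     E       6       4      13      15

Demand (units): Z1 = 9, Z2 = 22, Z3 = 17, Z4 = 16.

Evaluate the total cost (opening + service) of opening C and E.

Total cost: 520

Each restaurant is assigned to its cheapest site among the open ones.
{C, E}: Z1→E 6·9=54, Z2→E 4·22=88, Z3→C 9·17=153, Z4→C 13·16=208. Service 503; fixed 17; total 520.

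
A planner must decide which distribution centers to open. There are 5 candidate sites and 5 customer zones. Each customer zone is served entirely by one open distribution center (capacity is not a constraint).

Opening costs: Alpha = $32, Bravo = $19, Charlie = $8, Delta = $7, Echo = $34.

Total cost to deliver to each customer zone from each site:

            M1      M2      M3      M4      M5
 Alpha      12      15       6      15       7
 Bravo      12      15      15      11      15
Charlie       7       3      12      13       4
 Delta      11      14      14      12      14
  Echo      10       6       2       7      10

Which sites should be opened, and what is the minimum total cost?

For any fixed open set, each customer zone goes to its cheapest open site; total = fixed + service.
{Charlie}: M1→Charlie 7, M2→Charlie 3, M3→Charlie 12, M4→Charlie 13, M5→Charlie 4. Service 39; fixed 8; total 47.
{Charlie, Delta}: M1→Charlie 7, M2→Charlie 3, M3→Charlie 12, M4→Delta 12, M5→Charlie 4. Service 38; fixed 15; total 53.
{Bravo, Charlie}: M1→Charlie 7, M2→Charlie 3, M3→Charlie 12, M4→Bravo 11, M5→Charlie 4. Service 37; fixed 27; total 64.
{Alpha, Bravo, Charlie, Delta, Echo}: M1→Charlie 7, M2→Charlie 3, M3→Echo 2, M4→Echo 7, M5→Charlie 4. Service 23; fixed 100; total 123.
No other subset beats 47.

Open Charlie only; minimum total cost 47.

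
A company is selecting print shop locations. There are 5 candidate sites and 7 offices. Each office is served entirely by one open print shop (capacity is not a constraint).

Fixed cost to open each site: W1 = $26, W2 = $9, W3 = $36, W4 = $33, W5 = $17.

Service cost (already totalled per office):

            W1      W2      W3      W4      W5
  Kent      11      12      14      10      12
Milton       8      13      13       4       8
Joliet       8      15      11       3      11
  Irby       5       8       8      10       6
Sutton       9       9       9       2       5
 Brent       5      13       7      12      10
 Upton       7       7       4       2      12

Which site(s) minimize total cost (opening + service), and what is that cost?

Open W4 only; minimum total cost 76.

For any fixed open set, each office goes to its cheapest open site; total = fixed + service.
{W4}: Kent→W4 10, Milton→W4 4, Joliet→W4 3, Irby→W4 10, Sutton→W4 2, Brent→W4 12, Upton→W4 2. Service 43; fixed 33; total 76.
{W1}: service 53 + fixed 26 = 79
{W5}: service 64 + fixed 17 = 81
{W1, W2, W3, W4, W5}: Kent→W4 10, Milton→W4 4, Joliet→W4 3, Irby→W1 5, Sutton→W4 2, Brent→W1 5, Upton→W4 2. Service 31; fixed 121; total 152.
No other subset beats 76.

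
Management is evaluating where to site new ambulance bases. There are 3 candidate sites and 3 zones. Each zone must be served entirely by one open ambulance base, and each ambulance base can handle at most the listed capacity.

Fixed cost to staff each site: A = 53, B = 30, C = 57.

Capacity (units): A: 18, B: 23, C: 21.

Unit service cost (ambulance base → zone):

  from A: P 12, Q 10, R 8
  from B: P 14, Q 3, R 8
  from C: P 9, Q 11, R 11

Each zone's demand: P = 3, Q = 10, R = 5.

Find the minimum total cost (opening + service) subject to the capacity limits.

Minimum total cost: 142

Open {B}: P→B 14·3=42, Q→B 3·10=30, R→B 8·5=40.
Loads: B carries 18/23. Service 112; fixed 30; total 142.
Next best feasible plan costs 184.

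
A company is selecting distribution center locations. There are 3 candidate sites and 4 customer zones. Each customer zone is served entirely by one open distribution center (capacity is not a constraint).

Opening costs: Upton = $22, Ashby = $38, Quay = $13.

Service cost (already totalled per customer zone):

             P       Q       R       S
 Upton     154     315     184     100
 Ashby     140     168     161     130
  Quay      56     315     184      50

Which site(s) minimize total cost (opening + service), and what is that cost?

Open Ashby and Quay; minimum total cost 486.

For any fixed open set, each customer zone goes to its cheapest open site; total = fixed + service.
{Ashby, Quay}: P→Quay 56, Q→Ashby 168, R→Ashby 161, S→Quay 50. Service 435; fixed 51; total 486.
{Upton, Ashby, Quay}: service 435 + fixed 73 = 508
{Quay}: service 605 + fixed 13 = 618
No other subset beats 486.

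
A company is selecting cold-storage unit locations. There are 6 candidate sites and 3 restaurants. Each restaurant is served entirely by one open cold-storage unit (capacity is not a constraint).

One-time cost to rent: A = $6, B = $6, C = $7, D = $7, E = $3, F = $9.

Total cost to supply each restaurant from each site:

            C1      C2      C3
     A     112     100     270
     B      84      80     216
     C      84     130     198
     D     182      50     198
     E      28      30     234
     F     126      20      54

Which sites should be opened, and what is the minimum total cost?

Open E and F; minimum total cost 114.

For any fixed open set, each restaurant goes to its cheapest open site; total = fixed + service.
{E, F}: C1→E 28, C2→F 20, C3→F 54. Service 102; fixed 12; total 114.
{A, E, F}: service 102 + fixed 18 = 120
{B, E, F}: service 102 + fixed 18 = 120
{A, B, C, D, E, F}: service 102 + fixed 38 = 140
No other subset beats 114.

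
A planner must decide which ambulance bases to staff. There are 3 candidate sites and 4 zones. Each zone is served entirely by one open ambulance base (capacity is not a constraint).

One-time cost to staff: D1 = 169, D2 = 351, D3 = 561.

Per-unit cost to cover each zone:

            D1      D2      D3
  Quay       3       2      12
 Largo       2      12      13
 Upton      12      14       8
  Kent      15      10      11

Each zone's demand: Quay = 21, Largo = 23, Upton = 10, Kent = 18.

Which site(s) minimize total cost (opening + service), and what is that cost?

Open D1 only; minimum total cost 668.

For any fixed open set, each zone goes to its cheapest open site; total = fixed + service.
{D1}: Quay→D1 3·21=63, Largo→D1 2·23=46, Upton→D1 12·10=120, Kent→D1 15·18=270. Service 499; fixed 169; total 668.
{D1, D2}: Quay→D2 2·21=42, Largo→D1 2·23=46, Upton→D1 12·10=120, Kent→D2 10·18=180. Service 388; fixed 520; total 908.
{D2}: service 638 + fixed 351 = 989
{D1, D2, D3}: Quay→D2 2·21=42, Largo→D1 2·23=46, Upton→D3 8·10=80, Kent→D2 10·18=180. Service 348; fixed 1081; total 1429.
No other subset beats 668.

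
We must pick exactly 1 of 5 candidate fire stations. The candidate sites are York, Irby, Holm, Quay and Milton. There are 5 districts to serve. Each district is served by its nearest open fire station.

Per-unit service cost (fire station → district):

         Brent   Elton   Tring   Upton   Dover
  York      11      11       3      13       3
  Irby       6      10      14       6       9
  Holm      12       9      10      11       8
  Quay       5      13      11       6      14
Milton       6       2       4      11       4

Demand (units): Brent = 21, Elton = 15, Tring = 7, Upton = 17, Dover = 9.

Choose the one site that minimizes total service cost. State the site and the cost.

With exactly 1 open, each district uses its cheapest among the chosen.
{Milton}: Brent→Milton 6·21=126, Elton→Milton 2·15=30, Tring→Milton 4·7=28, Upton→Milton 11·17=187, Dover→Milton 4·9=36. Service cost 407.
{Irby}: service cost 557
{Quay}: service cost 605
Among all 5 size-1 choices, {Milton} is lowest.

Choose Milton only; total service cost 407.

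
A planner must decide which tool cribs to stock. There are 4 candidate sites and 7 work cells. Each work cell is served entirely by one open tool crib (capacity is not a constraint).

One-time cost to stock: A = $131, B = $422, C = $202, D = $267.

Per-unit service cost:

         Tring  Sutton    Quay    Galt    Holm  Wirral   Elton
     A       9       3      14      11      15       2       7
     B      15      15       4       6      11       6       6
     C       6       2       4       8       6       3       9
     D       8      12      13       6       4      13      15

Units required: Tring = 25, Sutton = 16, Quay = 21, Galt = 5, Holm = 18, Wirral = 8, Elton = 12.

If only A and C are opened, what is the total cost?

Total cost: 847

Each work cell is assigned to its cheapest site among the open ones.
{A, C}: Tring→C 6·25=150, Sutton→C 2·16=32, Quay→C 4·21=84, Galt→C 8·5=40, Holm→C 6·18=108, Wirral→A 2·8=16, Elton→A 7·12=84. Service 514; fixed 333; total 847.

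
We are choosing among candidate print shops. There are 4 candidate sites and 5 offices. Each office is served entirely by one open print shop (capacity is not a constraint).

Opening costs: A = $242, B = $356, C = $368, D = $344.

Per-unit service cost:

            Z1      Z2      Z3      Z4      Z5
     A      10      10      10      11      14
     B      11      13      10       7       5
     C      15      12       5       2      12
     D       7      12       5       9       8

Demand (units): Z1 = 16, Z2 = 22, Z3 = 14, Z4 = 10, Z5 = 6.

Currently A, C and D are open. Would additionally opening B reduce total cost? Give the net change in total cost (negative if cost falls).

Current service cost with {A, C, D}: 470.
Adding B: each office re-picks its cheapest; new service cost 452, saving 18.
Extra fixed cost: 356. Net change = 356 − 18 = 338.
(Totals: 1424 → 1762.)

No — net change +338 (cost rises by 338).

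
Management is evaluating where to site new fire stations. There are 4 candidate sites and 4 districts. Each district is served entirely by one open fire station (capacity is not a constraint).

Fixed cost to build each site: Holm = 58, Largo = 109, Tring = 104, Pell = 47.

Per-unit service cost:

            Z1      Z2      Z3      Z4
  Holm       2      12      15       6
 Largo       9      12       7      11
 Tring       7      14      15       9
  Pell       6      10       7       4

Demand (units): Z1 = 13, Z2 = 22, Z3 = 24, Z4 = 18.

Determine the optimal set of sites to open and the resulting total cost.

Open Pell only; minimum total cost 585.

For any fixed open set, each district goes to its cheapest open site; total = fixed + service.
{Pell}: Z1→Pell 6·13=78, Z2→Pell 10·22=220, Z3→Pell 7·24=168, Z4→Pell 4·18=72. Service 538; fixed 47; total 585.
{Holm, Pell}: service 486 + fixed 105 = 591
{Tring, Pell}: service 538 + fixed 151 = 689
{Holm, Largo, Tring, Pell}: service 486 + fixed 318 = 804
No other subset beats 585.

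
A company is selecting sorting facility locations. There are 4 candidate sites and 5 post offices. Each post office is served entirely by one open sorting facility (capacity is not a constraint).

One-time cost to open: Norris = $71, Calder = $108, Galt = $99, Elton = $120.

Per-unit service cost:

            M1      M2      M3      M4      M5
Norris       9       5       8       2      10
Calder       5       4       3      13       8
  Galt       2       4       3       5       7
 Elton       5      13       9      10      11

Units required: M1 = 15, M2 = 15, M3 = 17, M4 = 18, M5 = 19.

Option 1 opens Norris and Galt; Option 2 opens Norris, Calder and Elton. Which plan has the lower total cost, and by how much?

Option 1 is cheaper by 193.

Option 1: {Norris, Galt}: M1→Galt 2·15=30, M2→Galt 4·15=60, M3→Galt 3·17=51, M4→Norris 2·18=36, M5→Galt 7·19=133. Service 310; fixed 170; total 480.
Option 2: {Norris, Calder, Elton}: M1→Calder 5·15=75, M2→Calder 4·15=60, M3→Calder 3·17=51, M4→Norris 2·18=36, M5→Calder 8·19=152. Service 374; fixed 299; total 673.
Difference: |480 − 673| = 193.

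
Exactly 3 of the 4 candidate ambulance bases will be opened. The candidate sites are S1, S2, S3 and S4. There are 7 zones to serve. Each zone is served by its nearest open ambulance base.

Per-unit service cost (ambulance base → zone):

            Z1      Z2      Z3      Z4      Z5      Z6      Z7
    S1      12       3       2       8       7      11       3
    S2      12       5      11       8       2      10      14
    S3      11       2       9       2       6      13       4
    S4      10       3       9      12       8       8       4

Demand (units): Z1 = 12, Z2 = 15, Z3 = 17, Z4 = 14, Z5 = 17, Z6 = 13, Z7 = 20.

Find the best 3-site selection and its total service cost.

Choose S1, S2 and S3; total service cost 448.

With exactly 3 open, each zone uses its cheapest among the chosen.
{S1, S2, S3}: Z1→S3 11·12=132, Z2→S3 2·15=30, Z3→S1 2·17=34, Z4→S3 2·14=28, Z5→S2 2·17=34, Z6→S2 10·13=130, Z7→S1 3·20=60. Service cost 448.
{S1, S3, S4}: service cost 478
{S1, S2, S4}: service cost 509
Among all 4 size-3 choices, {S1, S2, S3} is lowest.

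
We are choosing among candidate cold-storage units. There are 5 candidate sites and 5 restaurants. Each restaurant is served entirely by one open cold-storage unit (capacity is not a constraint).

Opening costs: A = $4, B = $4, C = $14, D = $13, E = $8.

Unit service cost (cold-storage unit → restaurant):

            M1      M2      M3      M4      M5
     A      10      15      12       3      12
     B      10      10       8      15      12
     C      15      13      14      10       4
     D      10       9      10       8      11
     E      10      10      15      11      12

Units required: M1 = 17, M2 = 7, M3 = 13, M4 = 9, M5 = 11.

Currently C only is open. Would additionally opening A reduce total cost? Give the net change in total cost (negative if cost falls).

Current service cost with {C}: 662.
Adding A: each restaurant re-picks its cheapest; new service cost 488, saving 174.
Extra fixed cost: 4. Net change = 4 − 174 = -170.
(Totals: 676 → 506.)

Yes — net change −170 (cost falls by 170).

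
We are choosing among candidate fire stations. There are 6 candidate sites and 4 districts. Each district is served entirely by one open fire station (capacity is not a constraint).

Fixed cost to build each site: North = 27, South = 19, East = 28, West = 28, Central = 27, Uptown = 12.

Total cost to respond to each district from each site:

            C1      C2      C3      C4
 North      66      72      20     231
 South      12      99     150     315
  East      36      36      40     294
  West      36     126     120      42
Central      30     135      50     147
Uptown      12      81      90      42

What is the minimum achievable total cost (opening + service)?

Minimum total cost: 170

For any fixed open set, each district goes to its cheapest open site; total = fixed + service.
{East, Uptown}: C1→Uptown 12, C2→East 36, C3→East 40, C4→Uptown 42. Service 130; fixed 40; total 170.
{North, East, Uptown}: C1→Uptown 12, C2→East 36, C3→North 20, C4→Uptown 42. Service 110; fixed 67; total 177.
{North, Uptown}: C1→Uptown 12, C2→North 72, C3→North 20, C4→Uptown 42. Service 146; fixed 39; total 185.
{North, South, East, West, Central, Uptown}: service 110 + fixed 141 = 251
No other subset beats 170.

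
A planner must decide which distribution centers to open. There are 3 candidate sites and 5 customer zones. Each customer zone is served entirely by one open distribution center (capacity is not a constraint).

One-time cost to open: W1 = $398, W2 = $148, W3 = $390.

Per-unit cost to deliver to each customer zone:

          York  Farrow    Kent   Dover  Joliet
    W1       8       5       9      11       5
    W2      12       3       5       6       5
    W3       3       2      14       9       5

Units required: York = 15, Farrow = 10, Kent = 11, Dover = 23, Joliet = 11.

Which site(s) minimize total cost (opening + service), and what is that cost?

For any fixed open set, each customer zone goes to its cheapest open site; total = fixed + service.
{W2}: York→W2 12·15=180, Farrow→W2 3·10=30, Kent→W2 5·11=55, Dover→W2 6·23=138, Joliet→W2 5·11=55. Service 458; fixed 148; total 606.
{W2, W3}: service 313 + fixed 538 = 851
{W3}: service 481 + fixed 390 = 871
{W1, W2, W3}: York→W3 3·15=45, Farrow→W3 2·10=20, Kent→W2 5·11=55, Dover→W2 6·23=138, Joliet→W1 5·11=55. Service 313; fixed 936; total 1249.
No other subset beats 606.

Open W2 only; minimum total cost 606.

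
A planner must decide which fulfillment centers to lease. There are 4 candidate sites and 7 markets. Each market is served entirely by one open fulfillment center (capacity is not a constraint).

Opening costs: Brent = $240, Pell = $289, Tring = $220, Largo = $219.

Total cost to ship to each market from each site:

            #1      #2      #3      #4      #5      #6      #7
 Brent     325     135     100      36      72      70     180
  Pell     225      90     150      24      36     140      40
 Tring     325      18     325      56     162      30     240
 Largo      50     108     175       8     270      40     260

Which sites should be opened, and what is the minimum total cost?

For any fixed open set, each market goes to its cheapest open site; total = fixed + service.
{Pell, Largo}: #1→Largo 50, #2→Pell 90, #3→Pell 150, #4→Largo 8, #5→Pell 36, #6→Largo 40, #7→Pell 40. Service 414; fixed 508; total 922.
{Pell}: service 705 + fixed 289 = 994
{Brent, Largo}: service 558 + fixed 459 = 1017
{Brent, Pell, Tring, Largo}: service 282 + fixed 968 = 1250
(All 15 nonempty subsets were checked; Pell and Largo is lowest.)

Open Pell and Largo; minimum total cost 922.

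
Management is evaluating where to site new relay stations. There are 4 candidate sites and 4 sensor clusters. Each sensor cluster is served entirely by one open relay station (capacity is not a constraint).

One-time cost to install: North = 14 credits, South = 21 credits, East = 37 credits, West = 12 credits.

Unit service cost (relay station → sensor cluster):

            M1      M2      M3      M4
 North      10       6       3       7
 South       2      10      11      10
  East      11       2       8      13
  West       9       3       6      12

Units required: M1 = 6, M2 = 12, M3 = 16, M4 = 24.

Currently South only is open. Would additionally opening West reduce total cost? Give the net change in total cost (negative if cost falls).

Yes — net change −152 (cost falls by 152).

Current service cost with {South}: 548.
Adding West: each sensor cluster re-picks its cheapest; new service cost 384, saving 164.
Extra fixed cost: 12. Net change = 12 − 164 = -152.
(Totals: 569 → 417.)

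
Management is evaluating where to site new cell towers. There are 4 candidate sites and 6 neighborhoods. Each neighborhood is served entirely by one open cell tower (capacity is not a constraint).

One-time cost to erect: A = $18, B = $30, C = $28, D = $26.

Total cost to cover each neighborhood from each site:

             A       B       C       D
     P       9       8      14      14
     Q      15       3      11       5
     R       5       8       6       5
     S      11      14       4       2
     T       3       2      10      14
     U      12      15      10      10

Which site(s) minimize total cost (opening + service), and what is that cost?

Open A only; minimum total cost 73.

For any fixed open set, each neighborhood goes to its cheapest open site; total = fixed + service.
{A}: P→A 9, Q→A 15, R→A 5, S→A 11, T→A 3, U→A 12. Service 55; fixed 18; total 73.
{D}: service 50 + fixed 26 = 76
{A, D}: P→A 9, Q→D 5, R→A 5, S→D 2, T→A 3, U→D 10. Service 34; fixed 44; total 78.
{A, B, C, D}: service 30 + fixed 102 = 132
No other subset beats 73.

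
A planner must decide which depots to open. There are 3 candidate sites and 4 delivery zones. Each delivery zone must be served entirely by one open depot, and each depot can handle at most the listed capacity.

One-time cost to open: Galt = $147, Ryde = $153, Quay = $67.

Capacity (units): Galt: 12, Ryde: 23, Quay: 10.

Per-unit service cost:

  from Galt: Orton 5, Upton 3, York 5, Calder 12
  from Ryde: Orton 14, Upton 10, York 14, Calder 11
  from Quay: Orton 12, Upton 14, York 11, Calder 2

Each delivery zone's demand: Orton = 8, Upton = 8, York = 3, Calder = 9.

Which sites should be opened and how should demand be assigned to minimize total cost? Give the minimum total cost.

Minimum total cost: 472

Open {Ryde, Quay}: Orton→Ryde 14·8=112, Upton→Ryde 10·8=80, York→Ryde 14·3=42, Calder→Quay 2·9=18.
Loads: Ryde carries 19/23, Quay carries 9/10. Service 252; fixed 220; total 472.
Next best feasible plan costs 520.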